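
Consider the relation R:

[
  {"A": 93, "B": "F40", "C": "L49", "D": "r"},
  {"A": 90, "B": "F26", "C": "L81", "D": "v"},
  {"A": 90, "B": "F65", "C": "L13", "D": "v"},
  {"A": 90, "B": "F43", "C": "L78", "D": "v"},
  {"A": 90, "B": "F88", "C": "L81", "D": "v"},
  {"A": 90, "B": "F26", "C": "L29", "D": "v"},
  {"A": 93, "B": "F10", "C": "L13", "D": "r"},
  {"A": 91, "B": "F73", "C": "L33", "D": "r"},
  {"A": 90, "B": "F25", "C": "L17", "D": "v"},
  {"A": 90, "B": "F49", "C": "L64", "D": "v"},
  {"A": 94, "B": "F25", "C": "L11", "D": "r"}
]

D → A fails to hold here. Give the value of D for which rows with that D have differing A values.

r

D=r: 4 rows → A takes values {93, 91, 94} — violation
D=v: 7 rows → A = 90, 90, 90, 90, 90, 90, 90 ✓
The only D value with inconsistent A is D=r.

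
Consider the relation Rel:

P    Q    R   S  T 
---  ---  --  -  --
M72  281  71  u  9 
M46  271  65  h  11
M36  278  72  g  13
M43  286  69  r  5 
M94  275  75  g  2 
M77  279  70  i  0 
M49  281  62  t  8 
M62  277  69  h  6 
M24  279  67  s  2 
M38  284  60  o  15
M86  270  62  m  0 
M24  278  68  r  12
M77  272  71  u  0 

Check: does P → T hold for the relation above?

P=M72: 1 row → T = 9 ✓
P=M46: 1 row → T = 11 ✓
P=M36: 1 row → T = 13 ✓
P=M43: 1 row → T = 5 ✓
P=M94: 1 row → T = 2 ✓
P=M77: 2 rows → T = 0, 0 ✓
P=M49: 1 row → T = 8 ✓
P=M62: 1 row → T = 6 ✓
P=M24: 2 rows → T takes values {2, 12} — violation
P=M38: 1 row → T = 15 ✓
P=M86: 1 row → T = 0 ✓
Two rows agree on P but differ on T, so P → T does not hold.

No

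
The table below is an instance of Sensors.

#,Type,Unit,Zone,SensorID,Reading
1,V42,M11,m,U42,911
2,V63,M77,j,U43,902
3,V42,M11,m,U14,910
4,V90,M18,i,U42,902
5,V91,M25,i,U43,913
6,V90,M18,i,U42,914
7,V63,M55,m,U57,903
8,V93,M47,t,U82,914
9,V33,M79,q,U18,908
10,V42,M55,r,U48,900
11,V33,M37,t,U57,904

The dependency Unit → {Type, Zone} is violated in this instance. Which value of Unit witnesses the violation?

Unit=M11: rows 1, 3 → {Type,Zone} = (V42, m), (V42, m) ✓
Unit=M77: row 2 → {Type,Zone} = (V63, j) ✓
Unit=M18: rows 4, 6 → {Type,Zone} = (V90, i), (V90, i) ✓
Unit=M25: row 5 → {Type,Zone} = (V91, i) ✓
Unit=M55: rows 7, 10 → {Type,Zone} takes values {(V63, m), (V42, r)} — violation
Unit=M47: row 8 → {Type,Zone} = (V93, t) ✓
Unit=M79: row 9 → {Type,Zone} = (V33, q) ✓
Unit=M37: row 11 → {Type,Zone} = (V33, t) ✓
The only Unit value with inconsistent RHS is Unit=M55.

M55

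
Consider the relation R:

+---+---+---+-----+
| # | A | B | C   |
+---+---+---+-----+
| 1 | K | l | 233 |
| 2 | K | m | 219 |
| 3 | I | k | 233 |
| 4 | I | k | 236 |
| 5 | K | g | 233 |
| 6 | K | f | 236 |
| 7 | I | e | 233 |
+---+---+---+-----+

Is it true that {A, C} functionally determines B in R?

No

(A=K, C=233): rows 1, 5 → B takes values {l, g} — violation
(A=K, C=219): row 2 → B = m ✓
(A=I, C=233): rows 3, 7 → B takes values {k, e} — violation
(A=I, C=236): row 4 → B = k ✓
(A=K, C=236): row 6 → B = f ✓
Two rows agree on {A, C} but differ on B, so {A, C} → B does not hold.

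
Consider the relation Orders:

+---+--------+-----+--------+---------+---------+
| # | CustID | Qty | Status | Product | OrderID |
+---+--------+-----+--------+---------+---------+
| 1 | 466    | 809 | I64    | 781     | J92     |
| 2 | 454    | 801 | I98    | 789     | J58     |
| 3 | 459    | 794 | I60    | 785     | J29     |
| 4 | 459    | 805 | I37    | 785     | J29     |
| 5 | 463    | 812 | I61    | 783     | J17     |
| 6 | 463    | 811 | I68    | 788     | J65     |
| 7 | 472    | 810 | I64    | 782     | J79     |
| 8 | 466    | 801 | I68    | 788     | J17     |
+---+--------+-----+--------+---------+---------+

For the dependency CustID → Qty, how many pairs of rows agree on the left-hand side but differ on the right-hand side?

3

CustID=466: violating pairs (1,8) — 1 pair.
CustID=459: violating pairs (3,4) — 1 pair.
CustID=463: violating pairs (5,6) — 1 pair.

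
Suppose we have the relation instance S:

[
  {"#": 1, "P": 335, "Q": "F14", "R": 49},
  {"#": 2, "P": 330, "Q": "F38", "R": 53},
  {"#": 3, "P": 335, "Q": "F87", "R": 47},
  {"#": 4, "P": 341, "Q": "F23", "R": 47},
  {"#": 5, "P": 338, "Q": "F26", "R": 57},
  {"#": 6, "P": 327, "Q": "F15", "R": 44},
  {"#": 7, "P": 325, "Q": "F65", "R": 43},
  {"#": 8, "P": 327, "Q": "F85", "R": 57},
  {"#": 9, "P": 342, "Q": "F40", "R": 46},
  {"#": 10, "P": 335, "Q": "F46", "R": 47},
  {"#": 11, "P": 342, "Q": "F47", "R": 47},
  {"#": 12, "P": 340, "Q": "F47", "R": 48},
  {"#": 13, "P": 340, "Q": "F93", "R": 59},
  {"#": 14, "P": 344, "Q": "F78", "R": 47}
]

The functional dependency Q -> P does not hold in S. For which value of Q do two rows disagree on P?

Q=F14: row 1 → P = 335 ✓
Q=F38: row 2 → P = 330 ✓
Q=F87: row 3 → P = 335 ✓
Q=F23: row 4 → P = 341 ✓
Q=F26: row 5 → P = 338 ✓
Q=F15: row 6 → P = 327 ✓
Q=F65: row 7 → P = 325 ✓
Q=F85: row 8 → P = 327 ✓
Q=F40: row 9 → P = 342 ✓
Q=F46: row 10 → P = 335 ✓
Q=F47: rows 11, 12 → P takes values {342, 340} — violation
Q=F93: row 13 → P = 340 ✓
Q=F78: row 14 → P = 344 ✓
The only Q value with inconsistent P is Q=F47.

F47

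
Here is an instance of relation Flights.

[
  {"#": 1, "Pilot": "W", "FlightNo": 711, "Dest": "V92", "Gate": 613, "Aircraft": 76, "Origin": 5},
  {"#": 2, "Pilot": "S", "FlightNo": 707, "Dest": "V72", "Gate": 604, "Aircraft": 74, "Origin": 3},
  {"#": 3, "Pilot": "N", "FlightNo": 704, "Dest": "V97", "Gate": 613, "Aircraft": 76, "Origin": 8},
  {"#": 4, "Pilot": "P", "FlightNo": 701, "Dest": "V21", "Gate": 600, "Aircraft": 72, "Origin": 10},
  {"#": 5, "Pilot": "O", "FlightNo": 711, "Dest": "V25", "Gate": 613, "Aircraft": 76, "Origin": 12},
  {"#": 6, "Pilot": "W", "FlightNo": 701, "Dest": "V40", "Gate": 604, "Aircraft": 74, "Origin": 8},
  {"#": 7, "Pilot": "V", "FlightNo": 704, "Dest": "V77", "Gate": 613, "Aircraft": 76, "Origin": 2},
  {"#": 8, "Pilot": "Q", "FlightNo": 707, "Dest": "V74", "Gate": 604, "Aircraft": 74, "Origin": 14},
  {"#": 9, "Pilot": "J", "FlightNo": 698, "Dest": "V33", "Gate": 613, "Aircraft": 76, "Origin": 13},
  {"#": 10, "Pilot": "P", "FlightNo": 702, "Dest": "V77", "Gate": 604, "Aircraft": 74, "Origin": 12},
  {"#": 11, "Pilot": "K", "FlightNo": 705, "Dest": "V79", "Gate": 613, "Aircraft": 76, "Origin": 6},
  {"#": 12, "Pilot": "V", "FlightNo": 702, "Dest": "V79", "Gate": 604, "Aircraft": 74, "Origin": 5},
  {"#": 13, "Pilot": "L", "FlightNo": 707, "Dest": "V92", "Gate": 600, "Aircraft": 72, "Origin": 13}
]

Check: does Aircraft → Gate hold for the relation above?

Yes

Aircraft=76: rows 1, 3, 5, 7, 9, 11 → Gate = 613, 613, 613, 613, 613, 613 ✓
Aircraft=74: rows 2, 6, 8, 10, 12 → Gate = 604, 604, 604, 604, 604 ✓
Aircraft=72: rows 4, 13 → Gate = 600, 600 ✓
Every Aircraft value is associated with a single Gate value, so Aircraft → Gate holds.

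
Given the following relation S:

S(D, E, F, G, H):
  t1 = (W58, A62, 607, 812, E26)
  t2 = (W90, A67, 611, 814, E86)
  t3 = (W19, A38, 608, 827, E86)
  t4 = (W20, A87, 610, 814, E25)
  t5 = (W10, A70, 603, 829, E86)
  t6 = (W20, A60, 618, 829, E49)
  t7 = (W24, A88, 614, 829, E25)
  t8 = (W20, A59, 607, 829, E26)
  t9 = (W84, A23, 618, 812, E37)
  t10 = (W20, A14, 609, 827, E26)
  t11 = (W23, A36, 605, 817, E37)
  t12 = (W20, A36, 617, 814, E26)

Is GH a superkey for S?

All 12 rows have distinct GH values, so GH → (all attributes) holds and GH is a superkey.

Yes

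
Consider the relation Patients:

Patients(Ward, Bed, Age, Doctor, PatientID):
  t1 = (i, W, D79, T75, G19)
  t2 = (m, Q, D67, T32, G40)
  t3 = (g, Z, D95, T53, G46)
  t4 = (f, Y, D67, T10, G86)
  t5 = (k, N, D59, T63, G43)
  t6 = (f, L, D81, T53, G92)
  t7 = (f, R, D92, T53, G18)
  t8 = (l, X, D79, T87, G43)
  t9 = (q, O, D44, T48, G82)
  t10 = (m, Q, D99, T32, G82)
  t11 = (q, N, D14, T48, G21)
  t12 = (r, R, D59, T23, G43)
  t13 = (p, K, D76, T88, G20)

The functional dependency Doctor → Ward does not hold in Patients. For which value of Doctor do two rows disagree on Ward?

T53

Doctor=T75: row 1 → Ward = i ✓
Doctor=T32: rows 2, 10 → Ward = m, m ✓
Doctor=T53: rows 3, 6, 7 → Ward takes values {g, f} — violation
Doctor=T10: row 4 → Ward = f ✓
Doctor=T63: row 5 → Ward = k ✓
Doctor=T87: row 8 → Ward = l ✓
Doctor=T48: rows 9, 11 → Ward = q, q ✓
Doctor=T23: row 12 → Ward = r ✓
Doctor=T88: row 13 → Ward = p ✓
The only Doctor value with inconsistent Ward is Doctor=T53.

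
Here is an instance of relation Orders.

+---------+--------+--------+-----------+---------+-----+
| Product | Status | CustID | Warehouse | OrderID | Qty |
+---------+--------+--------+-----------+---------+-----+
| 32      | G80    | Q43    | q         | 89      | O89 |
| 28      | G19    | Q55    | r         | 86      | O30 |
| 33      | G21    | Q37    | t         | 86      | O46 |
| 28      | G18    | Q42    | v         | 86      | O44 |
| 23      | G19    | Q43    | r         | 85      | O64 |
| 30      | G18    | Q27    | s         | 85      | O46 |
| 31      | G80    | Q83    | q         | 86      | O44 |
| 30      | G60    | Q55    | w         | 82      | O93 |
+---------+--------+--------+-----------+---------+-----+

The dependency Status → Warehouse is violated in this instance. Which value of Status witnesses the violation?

G18

Status=G80: 2 rows → Warehouse = q, q ✓
Status=G19: 2 rows → Warehouse = r, r ✓
Status=G21: 1 row → Warehouse = t ✓
Status=G18: 2 rows → Warehouse takes values {v, s} — violation
Status=G60: 1 row → Warehouse = w ✓
The only Status value with inconsistent Warehouse is Status=G18.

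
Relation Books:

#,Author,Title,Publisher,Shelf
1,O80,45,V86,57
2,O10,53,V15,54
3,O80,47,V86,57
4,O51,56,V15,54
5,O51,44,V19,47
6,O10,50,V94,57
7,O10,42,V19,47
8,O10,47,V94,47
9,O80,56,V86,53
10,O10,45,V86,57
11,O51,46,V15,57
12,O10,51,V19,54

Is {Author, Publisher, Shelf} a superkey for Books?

No

Rows 1 and 3 have the same {Author, Publisher, Shelf} value (Author=O80, Publisher=V86, Shelf=57) but are distinct tuples, so {Author, Publisher, Shelf} does not determine every attribute — not a superkey.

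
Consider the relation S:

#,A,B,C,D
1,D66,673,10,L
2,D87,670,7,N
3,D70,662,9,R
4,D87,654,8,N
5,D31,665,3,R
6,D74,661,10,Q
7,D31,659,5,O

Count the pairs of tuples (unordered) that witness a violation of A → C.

A=D87: violating pairs (2,4) — 1 pair.
A=D31: violating pairs (5,7) — 1 pair.

2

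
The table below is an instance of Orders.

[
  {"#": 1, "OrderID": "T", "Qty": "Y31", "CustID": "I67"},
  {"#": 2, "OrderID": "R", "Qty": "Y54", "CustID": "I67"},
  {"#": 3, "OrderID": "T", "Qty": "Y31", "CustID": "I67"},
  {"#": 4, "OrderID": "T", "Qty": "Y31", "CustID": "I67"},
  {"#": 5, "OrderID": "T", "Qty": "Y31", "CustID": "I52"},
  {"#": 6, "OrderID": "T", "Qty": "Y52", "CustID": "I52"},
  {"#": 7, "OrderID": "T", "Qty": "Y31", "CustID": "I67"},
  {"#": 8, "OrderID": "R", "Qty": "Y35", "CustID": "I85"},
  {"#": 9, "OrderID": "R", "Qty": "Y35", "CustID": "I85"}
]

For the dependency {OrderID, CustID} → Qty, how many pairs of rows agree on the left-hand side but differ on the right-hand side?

1

(OrderID=T, CustID=I67): all 4 rows agree on Qty — 0 pairs.
(OrderID=T, CustID=I52): violating pairs (5,6) — 1 pair.
(OrderID=R, CustID=I85): all 2 rows agree on Qty — 0 pairs.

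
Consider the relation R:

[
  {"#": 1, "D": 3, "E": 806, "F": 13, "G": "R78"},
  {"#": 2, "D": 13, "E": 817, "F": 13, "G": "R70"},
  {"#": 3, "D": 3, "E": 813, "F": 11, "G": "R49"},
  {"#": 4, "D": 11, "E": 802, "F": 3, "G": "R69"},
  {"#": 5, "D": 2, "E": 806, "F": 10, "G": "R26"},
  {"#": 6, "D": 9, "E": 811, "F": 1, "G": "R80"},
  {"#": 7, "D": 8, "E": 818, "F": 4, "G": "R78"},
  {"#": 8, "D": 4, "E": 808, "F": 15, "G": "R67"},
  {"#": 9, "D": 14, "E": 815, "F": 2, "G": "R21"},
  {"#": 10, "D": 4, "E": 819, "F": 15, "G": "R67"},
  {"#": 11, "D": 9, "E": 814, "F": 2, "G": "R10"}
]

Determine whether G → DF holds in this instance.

G=R78: rows 1, 7 → {D,F} takes values {(3, 13), (8, 4)} — violation
G=R70: row 2 → {D,F} = (13, 13) ✓
G=R49: row 3 → {D,F} = (3, 11) ✓
G=R69: row 4 → {D,F} = (11, 3) ✓
G=R26: row 5 → {D,F} = (2, 10) ✓
G=R80: row 6 → {D,F} = (9, 1) ✓
G=R67: rows 8, 10 → {D,F} = (4, 15), (4, 15) ✓
G=R21: row 9 → {D,F} = (14, 2) ✓
G=R10: row 11 → {D,F} = (9, 2) ✓
Two rows agree on G but differ on DF, so G → DF does not hold.

No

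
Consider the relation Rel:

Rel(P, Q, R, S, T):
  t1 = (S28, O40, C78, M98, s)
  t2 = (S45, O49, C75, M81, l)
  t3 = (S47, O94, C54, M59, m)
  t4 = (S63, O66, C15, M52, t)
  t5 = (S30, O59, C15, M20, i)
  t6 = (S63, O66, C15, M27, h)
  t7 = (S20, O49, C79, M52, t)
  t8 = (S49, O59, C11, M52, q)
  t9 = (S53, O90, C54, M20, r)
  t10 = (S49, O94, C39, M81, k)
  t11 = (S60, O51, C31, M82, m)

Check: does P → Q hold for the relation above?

No

P=S28: row 1 → Q = O40 ✓
P=S45: row 2 → Q = O49 ✓
P=S47: row 3 → Q = O94 ✓
P=S63: rows 4, 6 → Q = O66, O66 ✓
P=S30: row 5 → Q = O59 ✓
P=S20: row 7 → Q = O49 ✓
P=S49: rows 8, 10 → Q takes values {O59, O94} — violation
P=S53: row 9 → Q = O90 ✓
P=S60: row 11 → Q = O51 ✓
Two rows agree on P but differ on Q, so P → Q does not hold.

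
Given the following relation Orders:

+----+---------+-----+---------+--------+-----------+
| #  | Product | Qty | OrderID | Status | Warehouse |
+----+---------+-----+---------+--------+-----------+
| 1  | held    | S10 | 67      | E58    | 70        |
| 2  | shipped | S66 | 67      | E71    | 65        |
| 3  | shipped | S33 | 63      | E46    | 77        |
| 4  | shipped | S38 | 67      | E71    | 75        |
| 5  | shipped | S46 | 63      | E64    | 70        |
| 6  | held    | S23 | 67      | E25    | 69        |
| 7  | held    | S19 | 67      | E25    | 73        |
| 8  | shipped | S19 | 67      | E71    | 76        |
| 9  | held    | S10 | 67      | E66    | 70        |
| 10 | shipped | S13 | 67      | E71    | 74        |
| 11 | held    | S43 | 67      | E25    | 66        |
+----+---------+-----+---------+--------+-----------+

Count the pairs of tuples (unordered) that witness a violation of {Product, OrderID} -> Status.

8

(Product=held, OrderID=67): violating pairs (1,6), (1,7), (1,9), (1,11), (6,9), (7,9), (9,11) — 7 pairs.
(Product=shipped, OrderID=67): all 4 rows agree on Status — 0 pairs.
(Product=shipped, OrderID=63): violating pairs (3,5) — 1 pair.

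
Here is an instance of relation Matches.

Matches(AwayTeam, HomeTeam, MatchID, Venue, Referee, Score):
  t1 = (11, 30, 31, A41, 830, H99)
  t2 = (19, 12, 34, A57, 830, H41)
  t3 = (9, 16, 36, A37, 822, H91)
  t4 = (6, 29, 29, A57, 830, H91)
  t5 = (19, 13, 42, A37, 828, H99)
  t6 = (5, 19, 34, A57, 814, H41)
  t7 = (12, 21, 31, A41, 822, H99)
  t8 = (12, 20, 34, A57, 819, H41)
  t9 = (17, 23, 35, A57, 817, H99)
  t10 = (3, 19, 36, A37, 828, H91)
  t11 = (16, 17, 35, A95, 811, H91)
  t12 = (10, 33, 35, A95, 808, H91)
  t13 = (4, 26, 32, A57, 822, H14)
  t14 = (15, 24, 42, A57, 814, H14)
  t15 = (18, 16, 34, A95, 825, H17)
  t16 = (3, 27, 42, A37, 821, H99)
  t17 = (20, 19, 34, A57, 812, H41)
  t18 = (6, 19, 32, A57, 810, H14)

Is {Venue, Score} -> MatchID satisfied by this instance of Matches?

No

(Venue=A41, Score=H99): rows 1, 7 → MatchID = 31, 31 ✓
(Venue=A57, Score=H41): rows 2, 6, 8, 17 → MatchID = 34, 34, 34, 34 ✓
(Venue=A37, Score=H91): rows 3, 10 → MatchID = 36, 36 ✓
(Venue=A57, Score=H91): row 4 → MatchID = 29 ✓
(Venue=A37, Score=H99): rows 5, 16 → MatchID = 42, 42 ✓
(Venue=A57, Score=H99): row 9 → MatchID = 35 ✓
(Venue=A95, Score=H91): rows 11, 12 → MatchID = 35, 35 ✓
(Venue=A57, Score=H14): rows 13, 14, 18 → MatchID takes values {32, 42} — violation
(Venue=A95, Score=H17): row 15 → MatchID = 34 ✓
Two rows agree on {Venue, Score} but differ on MatchID, so {Venue, Score} -> MatchID does not hold.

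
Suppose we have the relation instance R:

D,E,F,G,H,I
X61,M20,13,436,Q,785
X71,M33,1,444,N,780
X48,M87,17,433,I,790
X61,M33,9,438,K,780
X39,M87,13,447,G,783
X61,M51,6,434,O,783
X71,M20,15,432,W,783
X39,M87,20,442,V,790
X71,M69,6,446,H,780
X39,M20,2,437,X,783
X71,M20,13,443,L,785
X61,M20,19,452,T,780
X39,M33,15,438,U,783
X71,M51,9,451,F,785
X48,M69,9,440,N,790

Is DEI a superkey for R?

Yes

All 15 rows have distinct DEI values, so DEI → (all attributes) holds and DEI is a superkey.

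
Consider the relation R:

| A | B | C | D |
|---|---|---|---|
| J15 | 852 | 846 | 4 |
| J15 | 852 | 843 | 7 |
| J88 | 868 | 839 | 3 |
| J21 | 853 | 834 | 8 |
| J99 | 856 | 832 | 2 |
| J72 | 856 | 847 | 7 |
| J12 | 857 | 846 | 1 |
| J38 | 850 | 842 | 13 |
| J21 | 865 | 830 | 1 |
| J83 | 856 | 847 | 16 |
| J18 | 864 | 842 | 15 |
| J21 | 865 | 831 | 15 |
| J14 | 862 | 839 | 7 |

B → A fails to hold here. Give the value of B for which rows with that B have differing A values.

856

B=852: 2 rows → A = J15, J15 ✓
B=868: 1 row → A = J88 ✓
B=853: 1 row → A = J21 ✓
B=856: 3 rows → A takes values {J99, J72, J83} — violation
B=857: 1 row → A = J12 ✓
B=850: 1 row → A = J38 ✓
B=865: 2 rows → A = J21, J21 ✓
B=864: 1 row → A = J18 ✓
B=862: 1 row → A = J14 ✓
The only B value with inconsistent A is B=856.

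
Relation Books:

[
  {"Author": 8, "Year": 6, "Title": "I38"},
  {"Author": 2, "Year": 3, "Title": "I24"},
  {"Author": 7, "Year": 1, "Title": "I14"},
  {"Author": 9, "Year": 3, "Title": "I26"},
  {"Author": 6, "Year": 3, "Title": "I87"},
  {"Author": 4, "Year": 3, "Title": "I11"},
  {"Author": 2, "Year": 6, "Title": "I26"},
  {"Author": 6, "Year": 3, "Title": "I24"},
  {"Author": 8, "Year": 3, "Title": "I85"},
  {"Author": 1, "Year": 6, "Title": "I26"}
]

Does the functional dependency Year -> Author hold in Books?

No

Year=6: 3 rows → Author takes values {8, 2, 1} — violation
Year=3: 6 rows → Author takes values {2, 9, 6, 4, 8} — violation
Year=1: 1 row → Author = 7 ✓
Two rows agree on Year but differ on Author, so Year -> Author does not hold.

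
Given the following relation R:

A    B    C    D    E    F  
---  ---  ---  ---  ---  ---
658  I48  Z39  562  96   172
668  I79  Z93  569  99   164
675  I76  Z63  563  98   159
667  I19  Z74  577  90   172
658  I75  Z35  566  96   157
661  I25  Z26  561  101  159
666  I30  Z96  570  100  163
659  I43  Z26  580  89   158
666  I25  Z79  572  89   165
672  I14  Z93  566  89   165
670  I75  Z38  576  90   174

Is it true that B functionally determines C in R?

B=I48: 1 row → C = Z39 ✓
B=I79: 1 row → C = Z93 ✓
B=I76: 1 row → C = Z63 ✓
B=I19: 1 row → C = Z74 ✓
B=I75: 2 rows → C takes values {Z35, Z38} — violation
B=I25: 2 rows → C takes values {Z26, Z79} — violation
B=I30: 1 row → C = Z96 ✓
B=I43: 1 row → C = Z26 ✓
B=I14: 1 row → C = Z93 ✓
Two rows agree on B but differ on C, so B -> C does not hold.

No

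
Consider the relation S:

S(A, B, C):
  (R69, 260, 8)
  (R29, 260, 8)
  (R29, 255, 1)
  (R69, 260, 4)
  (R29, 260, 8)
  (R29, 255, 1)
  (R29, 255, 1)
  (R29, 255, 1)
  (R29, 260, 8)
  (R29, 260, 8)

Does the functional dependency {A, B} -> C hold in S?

No

(A=R69, B=260): 2 rows → C takes values {8, 4} — violation
(A=R29, B=260): 4 rows → C = 8, 8, 8, 8 ✓
(A=R29, B=255): 4 rows → C = 1, 1, 1, 1 ✓
Two rows agree on {A, B} but differ on C, so {A, B} -> C does not hold.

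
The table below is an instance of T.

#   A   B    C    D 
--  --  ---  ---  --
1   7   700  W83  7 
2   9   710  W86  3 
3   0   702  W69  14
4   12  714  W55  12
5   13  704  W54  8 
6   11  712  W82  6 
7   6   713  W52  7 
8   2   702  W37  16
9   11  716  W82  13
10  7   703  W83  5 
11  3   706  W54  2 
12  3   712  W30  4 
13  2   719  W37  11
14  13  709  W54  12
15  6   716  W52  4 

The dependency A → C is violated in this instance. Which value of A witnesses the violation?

A=7: rows 1, 10 → C = W83, W83 ✓
A=9: row 2 → C = W86 ✓
A=0: row 3 → C = W69 ✓
A=12: row 4 → C = W55 ✓
A=13: rows 5, 14 → C = W54, W54 ✓
A=11: rows 6, 9 → C = W82, W82 ✓
A=6: rows 7, 15 → C = W52, W52 ✓
A=2: rows 8, 13 → C = W37, W37 ✓
A=3: rows 11, 12 → C takes values {W54, W30} — violation
The only A value with inconsistent C is A=3.

3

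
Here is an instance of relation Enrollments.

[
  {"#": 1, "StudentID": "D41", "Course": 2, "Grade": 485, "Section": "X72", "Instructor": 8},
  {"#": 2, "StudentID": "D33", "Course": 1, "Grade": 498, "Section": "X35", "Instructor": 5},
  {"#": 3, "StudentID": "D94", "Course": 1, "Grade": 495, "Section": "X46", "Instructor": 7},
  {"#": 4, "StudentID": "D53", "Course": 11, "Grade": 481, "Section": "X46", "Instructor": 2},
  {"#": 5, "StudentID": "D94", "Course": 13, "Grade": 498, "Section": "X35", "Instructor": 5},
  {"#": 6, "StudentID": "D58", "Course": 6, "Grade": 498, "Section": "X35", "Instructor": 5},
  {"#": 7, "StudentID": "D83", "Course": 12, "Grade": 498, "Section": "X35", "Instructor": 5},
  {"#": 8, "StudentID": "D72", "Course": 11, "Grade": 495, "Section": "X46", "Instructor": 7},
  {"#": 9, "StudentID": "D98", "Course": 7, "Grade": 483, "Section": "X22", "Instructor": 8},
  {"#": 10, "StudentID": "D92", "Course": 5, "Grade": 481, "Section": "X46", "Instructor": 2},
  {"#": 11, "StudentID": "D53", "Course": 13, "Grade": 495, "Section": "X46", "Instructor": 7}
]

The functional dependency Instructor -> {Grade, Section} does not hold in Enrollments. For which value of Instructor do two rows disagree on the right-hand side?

Instructor=8: rows 1, 9 → {Grade,Section} takes values {(485, X72), (483, X22)} — violation
Instructor=5: rows 2, 5, 6, 7 → {Grade,Section} = (498, X35), (498, X35), (498, X35), (498, X35) ✓
Instructor=7: rows 3, 8, 11 → {Grade,Section} = (495, X46), (495, X46), (495, X46) ✓
Instructor=2: rows 4, 10 → {Grade,Section} = (481, X46), (481, X46) ✓
The only Instructor value with inconsistent RHS is Instructor=8.

8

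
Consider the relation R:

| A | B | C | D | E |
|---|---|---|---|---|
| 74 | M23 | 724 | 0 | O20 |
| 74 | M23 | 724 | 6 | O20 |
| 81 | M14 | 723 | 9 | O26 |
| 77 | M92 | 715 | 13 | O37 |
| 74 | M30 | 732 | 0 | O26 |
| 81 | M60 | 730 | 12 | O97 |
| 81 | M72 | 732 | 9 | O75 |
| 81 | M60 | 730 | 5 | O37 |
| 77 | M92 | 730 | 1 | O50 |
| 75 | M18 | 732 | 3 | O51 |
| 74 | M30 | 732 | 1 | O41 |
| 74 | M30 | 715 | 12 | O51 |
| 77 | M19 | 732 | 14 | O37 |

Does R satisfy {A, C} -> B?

(A=74, C=724): 2 rows → B = M23, M23 ✓
(A=81, C=723): 1 row → B = M14 ✓
(A=77, C=715): 1 row → B = M92 ✓
(A=74, C=732): 2 rows → B = M30, M30 ✓
(A=81, C=730): 2 rows → B = M60, M60 ✓
(A=81, C=732): 1 row → B = M72 ✓
(A=77, C=730): 1 row → B = M92 ✓
(A=75, C=732): 1 row → B = M18 ✓
(A=74, C=715): 1 row → B = M30 ✓
(A=77, C=732): 1 row → B = M19 ✓
Every {A, C} value is associated with a single B value, so {A, C} -> B holds.

Yes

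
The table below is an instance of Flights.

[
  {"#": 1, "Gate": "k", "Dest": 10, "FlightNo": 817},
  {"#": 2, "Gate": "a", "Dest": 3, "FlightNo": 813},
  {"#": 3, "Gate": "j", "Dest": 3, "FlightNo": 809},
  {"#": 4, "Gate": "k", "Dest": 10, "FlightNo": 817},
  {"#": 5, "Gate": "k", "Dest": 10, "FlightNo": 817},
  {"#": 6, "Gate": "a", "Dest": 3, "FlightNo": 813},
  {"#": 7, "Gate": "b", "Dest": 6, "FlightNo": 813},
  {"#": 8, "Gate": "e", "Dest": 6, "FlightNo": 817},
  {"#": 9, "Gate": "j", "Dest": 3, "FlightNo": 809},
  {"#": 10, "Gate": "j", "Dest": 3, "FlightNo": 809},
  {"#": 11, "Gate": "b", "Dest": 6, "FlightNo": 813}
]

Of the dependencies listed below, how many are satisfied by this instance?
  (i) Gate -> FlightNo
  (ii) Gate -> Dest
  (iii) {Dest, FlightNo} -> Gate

(i) Gate -> FlightNo: every LHS value maps to a single RHS value — holds.
(ii) Gate -> Dest: every LHS value maps to a single RHS value — holds.
(iii) {Dest, FlightNo} -> Gate: every LHS value maps to a single RHS value — holds.
3 of the 3 dependencies hold.

3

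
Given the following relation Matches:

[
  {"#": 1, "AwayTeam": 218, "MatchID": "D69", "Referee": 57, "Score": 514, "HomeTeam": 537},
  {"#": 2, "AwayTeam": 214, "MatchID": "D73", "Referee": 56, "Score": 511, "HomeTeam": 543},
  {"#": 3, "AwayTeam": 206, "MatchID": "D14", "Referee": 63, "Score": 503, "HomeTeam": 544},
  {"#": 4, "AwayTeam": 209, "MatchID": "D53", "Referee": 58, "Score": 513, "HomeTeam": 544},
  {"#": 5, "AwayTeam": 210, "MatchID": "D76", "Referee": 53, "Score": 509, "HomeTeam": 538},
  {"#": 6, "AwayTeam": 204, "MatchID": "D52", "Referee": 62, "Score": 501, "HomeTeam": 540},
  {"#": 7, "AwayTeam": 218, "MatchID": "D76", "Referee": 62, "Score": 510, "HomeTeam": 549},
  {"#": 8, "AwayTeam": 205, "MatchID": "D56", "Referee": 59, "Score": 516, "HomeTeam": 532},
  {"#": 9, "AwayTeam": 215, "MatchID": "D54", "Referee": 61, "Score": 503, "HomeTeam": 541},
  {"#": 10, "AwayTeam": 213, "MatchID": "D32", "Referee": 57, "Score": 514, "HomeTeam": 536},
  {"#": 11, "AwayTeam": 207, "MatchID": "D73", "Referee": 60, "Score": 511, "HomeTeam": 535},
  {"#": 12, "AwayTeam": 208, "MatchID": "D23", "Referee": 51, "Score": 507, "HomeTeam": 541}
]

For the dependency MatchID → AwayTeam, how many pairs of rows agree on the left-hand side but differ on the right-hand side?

MatchID=D73: violating pairs (2,11) — 1 pair.
MatchID=D76: violating pairs (5,7) — 1 pair.

2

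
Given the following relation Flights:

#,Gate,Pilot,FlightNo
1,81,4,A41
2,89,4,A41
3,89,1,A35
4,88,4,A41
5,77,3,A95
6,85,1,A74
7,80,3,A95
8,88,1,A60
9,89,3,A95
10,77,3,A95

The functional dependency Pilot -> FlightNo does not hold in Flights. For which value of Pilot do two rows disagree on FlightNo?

Pilot=4: rows 1, 2, 4 → FlightNo = A41, A41, A41 ✓
Pilot=1: rows 3, 6, 8 → FlightNo takes values {A35, A74, A60} — violation
Pilot=3: rows 5, 7, 9, 10 → FlightNo = A95, A95, A95, A95 ✓
The only Pilot value with inconsistent FlightNo is Pilot=1.

1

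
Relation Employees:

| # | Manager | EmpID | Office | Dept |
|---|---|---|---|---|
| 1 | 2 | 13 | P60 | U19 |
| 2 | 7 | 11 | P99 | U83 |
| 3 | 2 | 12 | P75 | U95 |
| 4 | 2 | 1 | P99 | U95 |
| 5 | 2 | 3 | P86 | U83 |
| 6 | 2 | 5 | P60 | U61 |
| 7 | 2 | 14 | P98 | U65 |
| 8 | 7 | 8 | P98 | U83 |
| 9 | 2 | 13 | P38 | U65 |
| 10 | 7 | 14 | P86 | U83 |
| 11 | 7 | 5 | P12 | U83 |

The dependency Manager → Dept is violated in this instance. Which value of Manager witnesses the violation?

Manager=2: rows 1, 3, 4, 5, 6, 7, 9 → Dept takes values {U19, U95, U83, U61, U65} — violation
Manager=7: rows 2, 8, 10, 11 → Dept = U83, U83, U83, U83 ✓
The only Manager value with inconsistent Dept is Manager=2.

2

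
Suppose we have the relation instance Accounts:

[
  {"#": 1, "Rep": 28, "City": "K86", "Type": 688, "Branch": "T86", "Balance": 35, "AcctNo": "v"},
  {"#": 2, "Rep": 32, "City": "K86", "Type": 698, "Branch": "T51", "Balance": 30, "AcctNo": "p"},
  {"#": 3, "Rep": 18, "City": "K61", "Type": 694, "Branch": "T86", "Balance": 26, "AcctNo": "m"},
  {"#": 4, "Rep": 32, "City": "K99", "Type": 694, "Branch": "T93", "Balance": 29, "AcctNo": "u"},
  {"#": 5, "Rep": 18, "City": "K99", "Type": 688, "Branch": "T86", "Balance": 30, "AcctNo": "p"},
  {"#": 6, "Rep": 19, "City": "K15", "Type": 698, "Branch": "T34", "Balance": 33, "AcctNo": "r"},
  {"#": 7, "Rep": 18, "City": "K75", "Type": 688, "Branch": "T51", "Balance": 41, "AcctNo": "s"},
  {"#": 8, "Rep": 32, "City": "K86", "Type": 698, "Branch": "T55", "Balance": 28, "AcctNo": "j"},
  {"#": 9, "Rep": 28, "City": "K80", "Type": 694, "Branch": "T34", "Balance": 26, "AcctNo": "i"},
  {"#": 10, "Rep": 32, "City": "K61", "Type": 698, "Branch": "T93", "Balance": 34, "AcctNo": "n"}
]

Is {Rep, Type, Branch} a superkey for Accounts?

All 10 rows have distinct {Rep, Type, Branch} values, so {Rep, Type, Branch} → (all attributes) holds and {Rep, Type, Branch} is a superkey.

Yes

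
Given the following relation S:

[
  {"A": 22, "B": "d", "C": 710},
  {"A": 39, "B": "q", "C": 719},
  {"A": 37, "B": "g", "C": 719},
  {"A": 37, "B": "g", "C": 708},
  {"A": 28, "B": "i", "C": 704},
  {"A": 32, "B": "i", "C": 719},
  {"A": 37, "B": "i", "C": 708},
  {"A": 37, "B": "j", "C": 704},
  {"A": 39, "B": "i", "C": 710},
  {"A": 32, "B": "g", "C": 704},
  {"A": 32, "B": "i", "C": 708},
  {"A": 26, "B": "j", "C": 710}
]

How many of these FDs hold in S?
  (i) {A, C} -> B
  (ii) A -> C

0

(i) {A, C} -> B: (A=37, C=708): 2 rows → B takes values {g, i} — violation — fails.
(ii) A -> C: A=39: 2 rows → C takes values {719, 710} — violation; A=37: 4 rows → C takes values {719, 708, 704} — violation; A=32: 3 rows → C takes values {719, 704, 708} — violation — fails.
None of the 2 dependencies hold.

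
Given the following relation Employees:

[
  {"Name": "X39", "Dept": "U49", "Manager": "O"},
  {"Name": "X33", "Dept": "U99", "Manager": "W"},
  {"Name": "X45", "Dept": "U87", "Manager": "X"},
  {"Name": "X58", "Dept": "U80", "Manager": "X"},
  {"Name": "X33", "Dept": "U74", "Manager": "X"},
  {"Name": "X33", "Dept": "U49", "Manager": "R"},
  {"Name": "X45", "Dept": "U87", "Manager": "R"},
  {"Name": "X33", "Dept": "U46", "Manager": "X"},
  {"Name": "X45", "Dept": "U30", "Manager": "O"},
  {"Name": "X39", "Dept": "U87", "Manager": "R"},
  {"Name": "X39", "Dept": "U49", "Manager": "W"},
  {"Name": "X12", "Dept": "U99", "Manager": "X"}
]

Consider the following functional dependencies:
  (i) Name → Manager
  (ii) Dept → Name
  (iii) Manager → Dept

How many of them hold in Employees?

0

(i) Name → Manager: Name=X39: 3 rows → Manager takes values {O, R, W} — violation; Name=X33: 4 rows → Manager takes values {W, X, R} — violation; Name=X45: 3 rows → Manager takes values {X, R, O} — violation — fails.
(ii) Dept → Name: Dept=U49: 3 rows → Name takes values {X39, X33} — violation; Dept=U99: 2 rows → Name takes values {X33, X12} — violation; Dept=U87: 3 rows → Name takes values {X45, X39} — violation — fails.
(iii) Manager → Dept: Manager=O: 2 rows → Dept takes values {U49, U30} — violation; Manager=W: 2 rows → Dept takes values {U99, U49} — violation; Manager=X: 5 rows → Dept takes values {U87, U80, U74, U46, U99} — violation; Manager=R: 3 rows → Dept takes values {U49, U87} — violation — fails.
None of the 3 dependencies hold.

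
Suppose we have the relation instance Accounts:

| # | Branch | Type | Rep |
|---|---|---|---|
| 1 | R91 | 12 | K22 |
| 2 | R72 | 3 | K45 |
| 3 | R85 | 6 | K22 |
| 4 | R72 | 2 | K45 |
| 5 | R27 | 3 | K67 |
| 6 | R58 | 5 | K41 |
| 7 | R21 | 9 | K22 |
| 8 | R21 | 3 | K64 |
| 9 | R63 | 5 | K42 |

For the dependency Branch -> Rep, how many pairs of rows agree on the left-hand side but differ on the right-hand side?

1

Branch=R72: all 2 rows agree on Rep — 0 pairs.
Branch=R21: violating pairs (7,8) — 1 pair.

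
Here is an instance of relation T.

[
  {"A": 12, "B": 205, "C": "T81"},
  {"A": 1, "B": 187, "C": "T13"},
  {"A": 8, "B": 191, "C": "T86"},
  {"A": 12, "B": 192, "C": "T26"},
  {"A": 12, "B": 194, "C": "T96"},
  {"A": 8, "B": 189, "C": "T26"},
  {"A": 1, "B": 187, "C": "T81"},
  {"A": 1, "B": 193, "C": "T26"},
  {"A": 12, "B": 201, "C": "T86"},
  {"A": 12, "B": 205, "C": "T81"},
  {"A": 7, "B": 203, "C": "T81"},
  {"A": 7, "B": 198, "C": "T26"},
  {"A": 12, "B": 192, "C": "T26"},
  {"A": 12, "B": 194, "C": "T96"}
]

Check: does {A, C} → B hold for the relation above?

Yes

(A=12, C=T81): 2 rows → B = 205, 205 ✓
(A=1, C=T13): 1 row → B = 187 ✓
(A=8, C=T86): 1 row → B = 191 ✓
(A=12, C=T26): 2 rows → B = 192, 192 ✓
(A=12, C=T96): 2 rows → B = 194, 194 ✓
(A=8, C=T26): 1 row → B = 189 ✓
(A=1, C=T81): 1 row → B = 187 ✓
(A=1, C=T26): 1 row → B = 193 ✓
(A=12, C=T86): 1 row → B = 201 ✓
(A=7, C=T81): 1 row → B = 203 ✓
(A=7, C=T26): 1 row → B = 198 ✓
Every {A, C} value is associated with a single B value, so {A, C} → B holds.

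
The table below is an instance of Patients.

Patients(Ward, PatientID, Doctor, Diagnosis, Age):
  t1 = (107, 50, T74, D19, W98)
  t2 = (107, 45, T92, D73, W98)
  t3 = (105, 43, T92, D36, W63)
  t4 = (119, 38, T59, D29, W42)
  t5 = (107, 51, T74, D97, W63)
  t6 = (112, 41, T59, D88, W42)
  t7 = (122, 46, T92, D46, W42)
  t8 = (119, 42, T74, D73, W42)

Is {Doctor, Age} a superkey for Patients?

Rows 4 and 6 have the same {Doctor, Age} value (Doctor=T59, Age=W42) but are distinct tuples, so {Doctor, Age} does not determine every attribute — not a superkey.

No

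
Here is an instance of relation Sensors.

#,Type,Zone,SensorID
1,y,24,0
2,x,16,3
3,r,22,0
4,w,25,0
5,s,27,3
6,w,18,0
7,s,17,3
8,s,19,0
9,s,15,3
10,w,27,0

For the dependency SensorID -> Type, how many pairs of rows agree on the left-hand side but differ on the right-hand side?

15

SensorID=0: violating pairs (1,3), (1,4), (1,6), (1,8), (1,10), (3,4), (3,6), (3,8), (3,10), (4,8), (6,8), (8,10) — 12 pairs.
SensorID=3: violating pairs (2,5), (2,7), (2,9) — 3 pairs.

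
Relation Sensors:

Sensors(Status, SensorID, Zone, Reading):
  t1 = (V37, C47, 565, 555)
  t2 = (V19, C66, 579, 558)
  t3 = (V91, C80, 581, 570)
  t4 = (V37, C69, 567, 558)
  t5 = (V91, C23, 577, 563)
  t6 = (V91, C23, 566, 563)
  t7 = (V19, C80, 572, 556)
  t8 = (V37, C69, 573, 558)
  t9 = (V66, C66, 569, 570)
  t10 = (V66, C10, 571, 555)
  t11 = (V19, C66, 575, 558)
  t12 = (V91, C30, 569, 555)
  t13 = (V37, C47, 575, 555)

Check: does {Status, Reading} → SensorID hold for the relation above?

(Status=V37, Reading=555): rows 1, 13 → SensorID = C47, C47 ✓
(Status=V19, Reading=558): rows 2, 11 → SensorID = C66, C66 ✓
(Status=V91, Reading=570): row 3 → SensorID = C80 ✓
(Status=V37, Reading=558): rows 4, 8 → SensorID = C69, C69 ✓
(Status=V91, Reading=563): rows 5, 6 → SensorID = C23, C23 ✓
(Status=V19, Reading=556): row 7 → SensorID = C80 ✓
(Status=V66, Reading=570): row 9 → SensorID = C66 ✓
(Status=V66, Reading=555): row 10 → SensorID = C10 ✓
(Status=V91, Reading=555): row 12 → SensorID = C30 ✓
Every {Status, Reading} value is associated with a single SensorID value, so {Status, Reading} → SensorID holds.

Yes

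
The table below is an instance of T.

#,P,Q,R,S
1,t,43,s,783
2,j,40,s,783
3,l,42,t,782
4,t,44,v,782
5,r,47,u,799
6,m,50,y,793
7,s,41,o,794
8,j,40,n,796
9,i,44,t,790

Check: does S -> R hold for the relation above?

S=783: rows 1, 2 → R = s, s ✓
S=782: rows 3, 4 → R takes values {t, v} — violation
S=799: row 5 → R = u ✓
S=793: row 6 → R = y ✓
S=794: row 7 → R = o ✓
S=796: row 8 → R = n ✓
S=790: row 9 → R = t ✓
Two rows agree on S but differ on R, so S -> R does not hold.

No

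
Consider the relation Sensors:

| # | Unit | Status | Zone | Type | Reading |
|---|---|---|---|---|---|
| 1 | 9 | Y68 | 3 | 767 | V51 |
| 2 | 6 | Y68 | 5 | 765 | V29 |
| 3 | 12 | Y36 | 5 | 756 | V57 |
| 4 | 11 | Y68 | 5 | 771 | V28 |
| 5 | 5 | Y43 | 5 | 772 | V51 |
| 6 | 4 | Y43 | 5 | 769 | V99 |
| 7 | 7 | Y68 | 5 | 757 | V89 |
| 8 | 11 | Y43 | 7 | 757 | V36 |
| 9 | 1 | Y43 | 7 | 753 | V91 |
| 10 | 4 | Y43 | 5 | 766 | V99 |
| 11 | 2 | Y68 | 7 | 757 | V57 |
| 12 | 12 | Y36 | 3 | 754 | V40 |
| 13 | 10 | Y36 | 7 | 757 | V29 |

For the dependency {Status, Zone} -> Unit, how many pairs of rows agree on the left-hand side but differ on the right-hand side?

6

(Status=Y68, Zone=5): violating pairs (2,4), (2,7), (4,7) — 3 pairs.
(Status=Y43, Zone=5): violating pairs (5,6), (5,10) — 2 pairs.
(Status=Y43, Zone=7): violating pairs (8,9) — 1 pair.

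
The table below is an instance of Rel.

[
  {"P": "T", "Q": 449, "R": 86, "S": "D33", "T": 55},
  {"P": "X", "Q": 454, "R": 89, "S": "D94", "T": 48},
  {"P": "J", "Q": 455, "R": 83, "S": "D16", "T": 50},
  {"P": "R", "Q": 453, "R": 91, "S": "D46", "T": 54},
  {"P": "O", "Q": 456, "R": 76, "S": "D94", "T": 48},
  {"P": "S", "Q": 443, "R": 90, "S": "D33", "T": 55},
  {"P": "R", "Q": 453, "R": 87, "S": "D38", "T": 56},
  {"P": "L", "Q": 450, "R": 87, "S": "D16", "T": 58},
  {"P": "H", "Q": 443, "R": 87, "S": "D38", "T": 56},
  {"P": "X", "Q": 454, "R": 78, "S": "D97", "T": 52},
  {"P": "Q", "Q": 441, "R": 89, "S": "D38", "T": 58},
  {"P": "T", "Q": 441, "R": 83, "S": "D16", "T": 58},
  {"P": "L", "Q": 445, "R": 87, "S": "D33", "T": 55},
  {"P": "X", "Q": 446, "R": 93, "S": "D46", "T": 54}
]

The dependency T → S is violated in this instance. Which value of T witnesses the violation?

T=55: 3 rows → S = D33, D33, D33 ✓
T=48: 2 rows → S = D94, D94 ✓
T=50: 1 row → S = D16 ✓
T=54: 2 rows → S = D46, D46 ✓
T=56: 2 rows → S = D38, D38 ✓
T=58: 3 rows → S takes values {D16, D38} — violation
T=52: 1 row → S = D97 ✓
The only T value with inconsistent S is T=58.

58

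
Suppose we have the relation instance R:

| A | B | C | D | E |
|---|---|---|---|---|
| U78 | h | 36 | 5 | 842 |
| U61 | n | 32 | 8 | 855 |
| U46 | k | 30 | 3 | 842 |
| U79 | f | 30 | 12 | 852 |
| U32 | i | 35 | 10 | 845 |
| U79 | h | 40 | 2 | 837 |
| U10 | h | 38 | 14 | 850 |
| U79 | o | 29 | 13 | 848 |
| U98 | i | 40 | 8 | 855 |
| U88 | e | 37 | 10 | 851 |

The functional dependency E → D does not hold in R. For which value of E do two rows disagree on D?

E=842: 2 rows → D takes values {5, 3} — violation
E=855: 2 rows → D = 8, 8 ✓
E=852: 1 row → D = 12 ✓
E=845: 1 row → D = 10 ✓
E=837: 1 row → D = 2 ✓
E=850: 1 row → D = 14 ✓
E=848: 1 row → D = 13 ✓
E=851: 1 row → D = 10 ✓
The only E value with inconsistent D is E=842.

842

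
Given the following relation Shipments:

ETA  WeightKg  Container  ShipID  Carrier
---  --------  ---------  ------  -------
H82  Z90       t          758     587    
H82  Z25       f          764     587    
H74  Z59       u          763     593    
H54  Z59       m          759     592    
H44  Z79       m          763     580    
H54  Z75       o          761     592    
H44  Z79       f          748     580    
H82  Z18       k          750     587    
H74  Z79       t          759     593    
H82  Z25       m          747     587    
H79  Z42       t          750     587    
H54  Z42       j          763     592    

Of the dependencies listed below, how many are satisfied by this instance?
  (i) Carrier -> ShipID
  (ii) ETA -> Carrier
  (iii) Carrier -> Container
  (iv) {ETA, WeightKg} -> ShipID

1

(i) Carrier -> ShipID: Carrier=587: 5 rows → ShipID takes values {758, 764, 750, 747} — violation; Carrier=593: 2 rows → ShipID takes values {763, 759} — violation; Carrier=592: 3 rows → ShipID takes values {759, 761, 763} — violation; Carrier=580: 2 rows → ShipID takes values {763, 748} — violation — fails.
(ii) ETA -> Carrier: every LHS value maps to a single RHS value — holds.
(iii) Carrier -> Container: Carrier=587: 5 rows → Container takes values {t, f, k, m} — violation; Carrier=593: 2 rows → Container takes values {u, t} — violation; Carrier=592: 3 rows → Container takes values {m, o, j} — violation; Carrier=580: 2 rows → Container takes values {m, f} — violation — fails.
(iv) {ETA, WeightKg} -> ShipID: (ETA=H82, WeightKg=Z25): 2 rows → ShipID takes values {764, 747} — violation; (ETA=H44, WeightKg=Z79): 2 rows → ShipID takes values {763, 748} — violation — fails.
1 of the 4 dependencies holds.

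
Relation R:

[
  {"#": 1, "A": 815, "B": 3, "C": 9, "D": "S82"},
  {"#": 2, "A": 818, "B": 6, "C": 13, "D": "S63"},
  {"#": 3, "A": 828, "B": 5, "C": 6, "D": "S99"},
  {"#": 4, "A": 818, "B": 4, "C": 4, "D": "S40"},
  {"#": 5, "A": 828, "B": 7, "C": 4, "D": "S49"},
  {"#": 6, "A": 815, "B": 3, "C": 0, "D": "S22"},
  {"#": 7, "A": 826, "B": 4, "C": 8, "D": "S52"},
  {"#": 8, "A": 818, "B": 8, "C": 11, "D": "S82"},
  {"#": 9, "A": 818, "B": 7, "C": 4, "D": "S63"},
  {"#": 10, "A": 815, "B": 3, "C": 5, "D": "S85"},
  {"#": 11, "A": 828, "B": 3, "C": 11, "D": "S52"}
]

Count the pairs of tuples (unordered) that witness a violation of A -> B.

9

A=815: all 3 rows agree on B — 0 pairs.
A=818: violating pairs (2,4), (2,8), (2,9), (4,8), (4,9), (8,9) — 6 pairs.
A=828: violating pairs (3,5), (3,11), (5,11) — 3 pairs.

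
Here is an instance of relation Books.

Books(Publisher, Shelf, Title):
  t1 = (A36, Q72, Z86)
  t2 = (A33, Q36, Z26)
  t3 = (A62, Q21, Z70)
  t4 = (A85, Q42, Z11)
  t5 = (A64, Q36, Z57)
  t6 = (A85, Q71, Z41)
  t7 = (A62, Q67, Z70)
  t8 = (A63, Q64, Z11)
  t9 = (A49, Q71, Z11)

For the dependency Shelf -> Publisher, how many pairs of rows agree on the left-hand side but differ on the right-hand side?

Shelf=Q36: violating pairs (2,5) — 1 pair.
Shelf=Q71: violating pairs (6,9) — 1 pair.

2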